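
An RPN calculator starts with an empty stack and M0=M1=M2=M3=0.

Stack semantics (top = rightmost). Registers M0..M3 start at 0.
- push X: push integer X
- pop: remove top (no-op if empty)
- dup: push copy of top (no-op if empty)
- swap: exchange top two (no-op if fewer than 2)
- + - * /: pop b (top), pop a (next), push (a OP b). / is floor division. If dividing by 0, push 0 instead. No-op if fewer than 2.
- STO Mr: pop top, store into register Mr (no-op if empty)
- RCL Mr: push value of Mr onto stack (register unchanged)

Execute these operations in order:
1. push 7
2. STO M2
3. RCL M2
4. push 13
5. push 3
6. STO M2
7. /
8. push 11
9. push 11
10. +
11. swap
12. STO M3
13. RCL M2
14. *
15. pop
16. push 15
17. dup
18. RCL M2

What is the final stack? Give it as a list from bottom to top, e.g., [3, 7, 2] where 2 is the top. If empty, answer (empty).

Answer: [15, 15, 3]

Derivation:
After op 1 (push 7): stack=[7] mem=[0,0,0,0]
After op 2 (STO M2): stack=[empty] mem=[0,0,7,0]
After op 3 (RCL M2): stack=[7] mem=[0,0,7,0]
After op 4 (push 13): stack=[7,13] mem=[0,0,7,0]
After op 5 (push 3): stack=[7,13,3] mem=[0,0,7,0]
After op 6 (STO M2): stack=[7,13] mem=[0,0,3,0]
After op 7 (/): stack=[0] mem=[0,0,3,0]
After op 8 (push 11): stack=[0,11] mem=[0,0,3,0]
After op 9 (push 11): stack=[0,11,11] mem=[0,0,3,0]
After op 10 (+): stack=[0,22] mem=[0,0,3,0]
After op 11 (swap): stack=[22,0] mem=[0,0,3,0]
After op 12 (STO M3): stack=[22] mem=[0,0,3,0]
After op 13 (RCL M2): stack=[22,3] mem=[0,0,3,0]
After op 14 (*): stack=[66] mem=[0,0,3,0]
After op 15 (pop): stack=[empty] mem=[0,0,3,0]
After op 16 (push 15): stack=[15] mem=[0,0,3,0]
After op 17 (dup): stack=[15,15] mem=[0,0,3,0]
After op 18 (RCL M2): stack=[15,15,3] mem=[0,0,3,0]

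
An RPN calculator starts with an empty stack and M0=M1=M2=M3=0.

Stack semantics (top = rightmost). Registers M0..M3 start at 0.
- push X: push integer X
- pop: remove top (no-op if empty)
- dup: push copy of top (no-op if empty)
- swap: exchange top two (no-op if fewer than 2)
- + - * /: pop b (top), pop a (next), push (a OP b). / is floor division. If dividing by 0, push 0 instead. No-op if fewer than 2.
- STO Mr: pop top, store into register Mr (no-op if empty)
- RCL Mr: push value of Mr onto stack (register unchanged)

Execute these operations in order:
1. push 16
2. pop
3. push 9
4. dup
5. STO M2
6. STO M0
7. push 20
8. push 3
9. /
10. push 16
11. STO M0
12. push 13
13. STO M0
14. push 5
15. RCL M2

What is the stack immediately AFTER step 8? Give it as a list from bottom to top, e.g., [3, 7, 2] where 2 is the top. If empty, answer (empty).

After op 1 (push 16): stack=[16] mem=[0,0,0,0]
After op 2 (pop): stack=[empty] mem=[0,0,0,0]
After op 3 (push 9): stack=[9] mem=[0,0,0,0]
After op 4 (dup): stack=[9,9] mem=[0,0,0,0]
After op 5 (STO M2): stack=[9] mem=[0,0,9,0]
After op 6 (STO M0): stack=[empty] mem=[9,0,9,0]
After op 7 (push 20): stack=[20] mem=[9,0,9,0]
After op 8 (push 3): stack=[20,3] mem=[9,0,9,0]

[20, 3]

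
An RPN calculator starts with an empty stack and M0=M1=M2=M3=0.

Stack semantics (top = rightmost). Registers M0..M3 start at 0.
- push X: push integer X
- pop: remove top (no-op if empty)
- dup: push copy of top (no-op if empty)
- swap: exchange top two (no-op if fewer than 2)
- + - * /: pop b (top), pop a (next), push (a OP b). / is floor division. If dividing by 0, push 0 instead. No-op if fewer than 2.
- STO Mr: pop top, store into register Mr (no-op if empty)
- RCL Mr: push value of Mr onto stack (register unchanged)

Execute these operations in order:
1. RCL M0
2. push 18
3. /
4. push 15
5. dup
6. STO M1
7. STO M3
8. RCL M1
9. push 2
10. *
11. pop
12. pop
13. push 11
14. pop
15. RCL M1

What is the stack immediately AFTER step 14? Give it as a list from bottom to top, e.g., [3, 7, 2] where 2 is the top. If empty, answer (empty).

After op 1 (RCL M0): stack=[0] mem=[0,0,0,0]
After op 2 (push 18): stack=[0,18] mem=[0,0,0,0]
After op 3 (/): stack=[0] mem=[0,0,0,0]
After op 4 (push 15): stack=[0,15] mem=[0,0,0,0]
After op 5 (dup): stack=[0,15,15] mem=[0,0,0,0]
After op 6 (STO M1): stack=[0,15] mem=[0,15,0,0]
After op 7 (STO M3): stack=[0] mem=[0,15,0,15]
After op 8 (RCL M1): stack=[0,15] mem=[0,15,0,15]
After op 9 (push 2): stack=[0,15,2] mem=[0,15,0,15]
After op 10 (*): stack=[0,30] mem=[0,15,0,15]
After op 11 (pop): stack=[0] mem=[0,15,0,15]
After op 12 (pop): stack=[empty] mem=[0,15,0,15]
After op 13 (push 11): stack=[11] mem=[0,15,0,15]
After op 14 (pop): stack=[empty] mem=[0,15,0,15]

(empty)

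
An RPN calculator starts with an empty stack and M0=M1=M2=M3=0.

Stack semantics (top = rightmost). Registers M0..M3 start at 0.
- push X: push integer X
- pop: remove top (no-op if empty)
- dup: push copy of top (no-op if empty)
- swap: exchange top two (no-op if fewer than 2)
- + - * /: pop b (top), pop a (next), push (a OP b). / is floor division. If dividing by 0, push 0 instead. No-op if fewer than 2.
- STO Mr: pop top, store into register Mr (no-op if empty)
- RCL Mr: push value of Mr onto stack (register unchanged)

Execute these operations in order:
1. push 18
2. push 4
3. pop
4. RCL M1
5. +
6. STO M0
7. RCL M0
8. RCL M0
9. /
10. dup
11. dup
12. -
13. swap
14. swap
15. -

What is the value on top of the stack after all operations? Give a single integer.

After op 1 (push 18): stack=[18] mem=[0,0,0,0]
After op 2 (push 4): stack=[18,4] mem=[0,0,0,0]
After op 3 (pop): stack=[18] mem=[0,0,0,0]
After op 4 (RCL M1): stack=[18,0] mem=[0,0,0,0]
After op 5 (+): stack=[18] mem=[0,0,0,0]
After op 6 (STO M0): stack=[empty] mem=[18,0,0,0]
After op 7 (RCL M0): stack=[18] mem=[18,0,0,0]
After op 8 (RCL M0): stack=[18,18] mem=[18,0,0,0]
After op 9 (/): stack=[1] mem=[18,0,0,0]
After op 10 (dup): stack=[1,1] mem=[18,0,0,0]
After op 11 (dup): stack=[1,1,1] mem=[18,0,0,0]
After op 12 (-): stack=[1,0] mem=[18,0,0,0]
After op 13 (swap): stack=[0,1] mem=[18,0,0,0]
After op 14 (swap): stack=[1,0] mem=[18,0,0,0]
After op 15 (-): stack=[1] mem=[18,0,0,0]

Answer: 1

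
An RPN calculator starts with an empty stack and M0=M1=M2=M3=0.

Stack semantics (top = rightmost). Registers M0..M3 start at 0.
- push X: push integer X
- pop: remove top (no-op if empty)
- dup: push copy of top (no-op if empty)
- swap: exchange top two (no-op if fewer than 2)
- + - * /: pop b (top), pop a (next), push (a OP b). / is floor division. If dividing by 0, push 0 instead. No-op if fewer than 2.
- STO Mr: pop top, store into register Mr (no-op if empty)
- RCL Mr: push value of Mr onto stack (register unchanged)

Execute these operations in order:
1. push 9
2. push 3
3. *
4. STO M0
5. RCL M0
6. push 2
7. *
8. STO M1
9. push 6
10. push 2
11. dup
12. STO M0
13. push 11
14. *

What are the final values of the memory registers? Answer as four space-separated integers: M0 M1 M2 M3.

Answer: 2 54 0 0

Derivation:
After op 1 (push 9): stack=[9] mem=[0,0,0,0]
After op 2 (push 3): stack=[9,3] mem=[0,0,0,0]
After op 3 (*): stack=[27] mem=[0,0,0,0]
After op 4 (STO M0): stack=[empty] mem=[27,0,0,0]
After op 5 (RCL M0): stack=[27] mem=[27,0,0,0]
After op 6 (push 2): stack=[27,2] mem=[27,0,0,0]
After op 7 (*): stack=[54] mem=[27,0,0,0]
After op 8 (STO M1): stack=[empty] mem=[27,54,0,0]
After op 9 (push 6): stack=[6] mem=[27,54,0,0]
After op 10 (push 2): stack=[6,2] mem=[27,54,0,0]
After op 11 (dup): stack=[6,2,2] mem=[27,54,0,0]
After op 12 (STO M0): stack=[6,2] mem=[2,54,0,0]
After op 13 (push 11): stack=[6,2,11] mem=[2,54,0,0]
After op 14 (*): stack=[6,22] mem=[2,54,0,0]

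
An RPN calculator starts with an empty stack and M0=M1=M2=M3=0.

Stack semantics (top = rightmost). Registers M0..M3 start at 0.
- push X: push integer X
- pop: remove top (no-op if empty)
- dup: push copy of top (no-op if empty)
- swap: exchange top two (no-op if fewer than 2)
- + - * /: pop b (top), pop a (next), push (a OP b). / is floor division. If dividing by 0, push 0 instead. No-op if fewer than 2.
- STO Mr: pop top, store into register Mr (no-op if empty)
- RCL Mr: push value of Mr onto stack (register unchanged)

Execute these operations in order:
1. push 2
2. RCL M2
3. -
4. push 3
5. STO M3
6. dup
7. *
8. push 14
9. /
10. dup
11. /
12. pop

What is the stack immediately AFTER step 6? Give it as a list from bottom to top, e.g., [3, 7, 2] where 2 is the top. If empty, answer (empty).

After op 1 (push 2): stack=[2] mem=[0,0,0,0]
After op 2 (RCL M2): stack=[2,0] mem=[0,0,0,0]
After op 3 (-): stack=[2] mem=[0,0,0,0]
After op 4 (push 3): stack=[2,3] mem=[0,0,0,0]
After op 5 (STO M3): stack=[2] mem=[0,0,0,3]
After op 6 (dup): stack=[2,2] mem=[0,0,0,3]

[2, 2]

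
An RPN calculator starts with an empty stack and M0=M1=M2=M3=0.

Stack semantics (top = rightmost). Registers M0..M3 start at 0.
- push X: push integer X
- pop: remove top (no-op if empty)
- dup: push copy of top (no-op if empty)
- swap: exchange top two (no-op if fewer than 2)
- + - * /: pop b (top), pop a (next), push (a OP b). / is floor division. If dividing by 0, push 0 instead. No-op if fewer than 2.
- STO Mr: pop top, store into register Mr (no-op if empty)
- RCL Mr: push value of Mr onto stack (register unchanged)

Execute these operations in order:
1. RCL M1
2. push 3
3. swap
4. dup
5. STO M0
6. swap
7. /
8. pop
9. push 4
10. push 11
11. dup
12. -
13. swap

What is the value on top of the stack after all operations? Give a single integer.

Answer: 4

Derivation:
After op 1 (RCL M1): stack=[0] mem=[0,0,0,0]
After op 2 (push 3): stack=[0,3] mem=[0,0,0,0]
After op 3 (swap): stack=[3,0] mem=[0,0,0,0]
After op 4 (dup): stack=[3,0,0] mem=[0,0,0,0]
After op 5 (STO M0): stack=[3,0] mem=[0,0,0,0]
After op 6 (swap): stack=[0,3] mem=[0,0,0,0]
After op 7 (/): stack=[0] mem=[0,0,0,0]
After op 8 (pop): stack=[empty] mem=[0,0,0,0]
After op 9 (push 4): stack=[4] mem=[0,0,0,0]
After op 10 (push 11): stack=[4,11] mem=[0,0,0,0]
After op 11 (dup): stack=[4,11,11] mem=[0,0,0,0]
After op 12 (-): stack=[4,0] mem=[0,0,0,0]
After op 13 (swap): stack=[0,4] mem=[0,0,0,0]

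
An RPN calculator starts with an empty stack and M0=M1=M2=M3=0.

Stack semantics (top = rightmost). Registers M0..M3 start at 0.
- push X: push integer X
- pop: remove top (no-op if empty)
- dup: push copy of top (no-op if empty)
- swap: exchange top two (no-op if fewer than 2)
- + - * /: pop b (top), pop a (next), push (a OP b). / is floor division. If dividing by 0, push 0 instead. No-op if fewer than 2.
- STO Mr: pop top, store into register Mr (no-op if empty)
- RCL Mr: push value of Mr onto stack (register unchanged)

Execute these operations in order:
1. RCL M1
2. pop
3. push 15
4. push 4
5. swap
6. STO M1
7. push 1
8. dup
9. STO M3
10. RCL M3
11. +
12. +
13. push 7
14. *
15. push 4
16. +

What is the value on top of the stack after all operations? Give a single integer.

After op 1 (RCL M1): stack=[0] mem=[0,0,0,0]
After op 2 (pop): stack=[empty] mem=[0,0,0,0]
After op 3 (push 15): stack=[15] mem=[0,0,0,0]
After op 4 (push 4): stack=[15,4] mem=[0,0,0,0]
After op 5 (swap): stack=[4,15] mem=[0,0,0,0]
After op 6 (STO M1): stack=[4] mem=[0,15,0,0]
After op 7 (push 1): stack=[4,1] mem=[0,15,0,0]
After op 8 (dup): stack=[4,1,1] mem=[0,15,0,0]
After op 9 (STO M3): stack=[4,1] mem=[0,15,0,1]
After op 10 (RCL M3): stack=[4,1,1] mem=[0,15,0,1]
After op 11 (+): stack=[4,2] mem=[0,15,0,1]
After op 12 (+): stack=[6] mem=[0,15,0,1]
After op 13 (push 7): stack=[6,7] mem=[0,15,0,1]
After op 14 (*): stack=[42] mem=[0,15,0,1]
After op 15 (push 4): stack=[42,4] mem=[0,15,0,1]
After op 16 (+): stack=[46] mem=[0,15,0,1]

Answer: 46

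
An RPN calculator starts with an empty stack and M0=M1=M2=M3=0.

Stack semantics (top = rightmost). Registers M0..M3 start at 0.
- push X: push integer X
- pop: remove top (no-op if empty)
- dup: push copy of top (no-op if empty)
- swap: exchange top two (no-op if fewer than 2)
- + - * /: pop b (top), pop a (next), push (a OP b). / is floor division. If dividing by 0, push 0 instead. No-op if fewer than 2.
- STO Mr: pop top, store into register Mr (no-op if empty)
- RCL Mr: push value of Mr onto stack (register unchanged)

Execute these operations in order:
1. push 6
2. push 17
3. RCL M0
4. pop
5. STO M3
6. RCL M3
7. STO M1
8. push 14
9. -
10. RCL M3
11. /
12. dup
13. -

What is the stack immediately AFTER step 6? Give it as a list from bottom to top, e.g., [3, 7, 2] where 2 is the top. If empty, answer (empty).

After op 1 (push 6): stack=[6] mem=[0,0,0,0]
After op 2 (push 17): stack=[6,17] mem=[0,0,0,0]
After op 3 (RCL M0): stack=[6,17,0] mem=[0,0,0,0]
After op 4 (pop): stack=[6,17] mem=[0,0,0,0]
After op 5 (STO M3): stack=[6] mem=[0,0,0,17]
After op 6 (RCL M3): stack=[6,17] mem=[0,0,0,17]

[6, 17]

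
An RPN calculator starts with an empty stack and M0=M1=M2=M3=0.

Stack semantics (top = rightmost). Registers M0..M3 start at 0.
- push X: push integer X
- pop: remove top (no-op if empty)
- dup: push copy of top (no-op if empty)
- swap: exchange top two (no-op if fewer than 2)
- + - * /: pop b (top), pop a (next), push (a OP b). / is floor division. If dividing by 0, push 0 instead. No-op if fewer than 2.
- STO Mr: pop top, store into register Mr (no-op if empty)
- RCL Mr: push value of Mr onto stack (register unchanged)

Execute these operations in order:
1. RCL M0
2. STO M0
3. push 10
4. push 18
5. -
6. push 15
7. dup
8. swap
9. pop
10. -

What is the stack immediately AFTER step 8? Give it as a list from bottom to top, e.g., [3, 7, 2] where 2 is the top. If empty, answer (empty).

After op 1 (RCL M0): stack=[0] mem=[0,0,0,0]
After op 2 (STO M0): stack=[empty] mem=[0,0,0,0]
After op 3 (push 10): stack=[10] mem=[0,0,0,0]
After op 4 (push 18): stack=[10,18] mem=[0,0,0,0]
After op 5 (-): stack=[-8] mem=[0,0,0,0]
After op 6 (push 15): stack=[-8,15] mem=[0,0,0,0]
After op 7 (dup): stack=[-8,15,15] mem=[0,0,0,0]
After op 8 (swap): stack=[-8,15,15] mem=[0,0,0,0]

[-8, 15, 15]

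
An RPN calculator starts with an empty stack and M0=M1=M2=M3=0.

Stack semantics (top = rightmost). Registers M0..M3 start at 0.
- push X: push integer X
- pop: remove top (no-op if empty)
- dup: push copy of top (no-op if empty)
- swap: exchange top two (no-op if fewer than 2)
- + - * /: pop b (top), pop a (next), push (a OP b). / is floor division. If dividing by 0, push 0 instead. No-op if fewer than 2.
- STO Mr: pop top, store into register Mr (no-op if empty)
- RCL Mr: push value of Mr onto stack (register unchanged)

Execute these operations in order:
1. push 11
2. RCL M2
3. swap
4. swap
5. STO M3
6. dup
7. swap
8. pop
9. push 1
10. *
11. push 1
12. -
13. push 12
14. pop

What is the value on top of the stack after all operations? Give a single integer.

After op 1 (push 11): stack=[11] mem=[0,0,0,0]
After op 2 (RCL M2): stack=[11,0] mem=[0,0,0,0]
After op 3 (swap): stack=[0,11] mem=[0,0,0,0]
After op 4 (swap): stack=[11,0] mem=[0,0,0,0]
After op 5 (STO M3): stack=[11] mem=[0,0,0,0]
After op 6 (dup): stack=[11,11] mem=[0,0,0,0]
After op 7 (swap): stack=[11,11] mem=[0,0,0,0]
After op 8 (pop): stack=[11] mem=[0,0,0,0]
After op 9 (push 1): stack=[11,1] mem=[0,0,0,0]
After op 10 (*): stack=[11] mem=[0,0,0,0]
After op 11 (push 1): stack=[11,1] mem=[0,0,0,0]
After op 12 (-): stack=[10] mem=[0,0,0,0]
After op 13 (push 12): stack=[10,12] mem=[0,0,0,0]
After op 14 (pop): stack=[10] mem=[0,0,0,0]

Answer: 10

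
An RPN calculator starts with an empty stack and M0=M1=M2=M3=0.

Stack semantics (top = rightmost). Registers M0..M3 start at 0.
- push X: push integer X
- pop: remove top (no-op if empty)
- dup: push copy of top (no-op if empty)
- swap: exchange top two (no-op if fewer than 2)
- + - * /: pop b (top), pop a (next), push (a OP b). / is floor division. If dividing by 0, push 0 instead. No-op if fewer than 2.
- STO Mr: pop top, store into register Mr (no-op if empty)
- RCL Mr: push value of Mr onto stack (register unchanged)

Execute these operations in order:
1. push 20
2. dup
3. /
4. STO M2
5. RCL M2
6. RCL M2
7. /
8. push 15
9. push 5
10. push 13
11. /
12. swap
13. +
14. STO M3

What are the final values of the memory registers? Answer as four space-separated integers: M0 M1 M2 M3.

After op 1 (push 20): stack=[20] mem=[0,0,0,0]
After op 2 (dup): stack=[20,20] mem=[0,0,0,0]
After op 3 (/): stack=[1] mem=[0,0,0,0]
After op 4 (STO M2): stack=[empty] mem=[0,0,1,0]
After op 5 (RCL M2): stack=[1] mem=[0,0,1,0]
After op 6 (RCL M2): stack=[1,1] mem=[0,0,1,0]
After op 7 (/): stack=[1] mem=[0,0,1,0]
After op 8 (push 15): stack=[1,15] mem=[0,0,1,0]
After op 9 (push 5): stack=[1,15,5] mem=[0,0,1,0]
After op 10 (push 13): stack=[1,15,5,13] mem=[0,0,1,0]
After op 11 (/): stack=[1,15,0] mem=[0,0,1,0]
After op 12 (swap): stack=[1,0,15] mem=[0,0,1,0]
After op 13 (+): stack=[1,15] mem=[0,0,1,0]
After op 14 (STO M3): stack=[1] mem=[0,0,1,15]

Answer: 0 0 1 15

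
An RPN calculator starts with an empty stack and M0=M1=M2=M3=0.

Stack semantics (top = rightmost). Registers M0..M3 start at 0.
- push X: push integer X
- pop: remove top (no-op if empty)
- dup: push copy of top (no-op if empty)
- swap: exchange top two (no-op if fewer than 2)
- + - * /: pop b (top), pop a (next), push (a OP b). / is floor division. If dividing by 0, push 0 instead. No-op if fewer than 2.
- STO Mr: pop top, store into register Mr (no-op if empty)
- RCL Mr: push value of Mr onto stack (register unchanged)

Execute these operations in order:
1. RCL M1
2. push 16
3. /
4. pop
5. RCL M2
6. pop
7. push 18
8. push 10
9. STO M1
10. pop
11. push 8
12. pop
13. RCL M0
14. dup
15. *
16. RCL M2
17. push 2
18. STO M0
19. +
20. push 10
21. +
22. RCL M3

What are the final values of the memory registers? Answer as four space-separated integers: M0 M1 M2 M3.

After op 1 (RCL M1): stack=[0] mem=[0,0,0,0]
After op 2 (push 16): stack=[0,16] mem=[0,0,0,0]
After op 3 (/): stack=[0] mem=[0,0,0,0]
After op 4 (pop): stack=[empty] mem=[0,0,0,0]
After op 5 (RCL M2): stack=[0] mem=[0,0,0,0]
After op 6 (pop): stack=[empty] mem=[0,0,0,0]
After op 7 (push 18): stack=[18] mem=[0,0,0,0]
After op 8 (push 10): stack=[18,10] mem=[0,0,0,0]
After op 9 (STO M1): stack=[18] mem=[0,10,0,0]
After op 10 (pop): stack=[empty] mem=[0,10,0,0]
After op 11 (push 8): stack=[8] mem=[0,10,0,0]
After op 12 (pop): stack=[empty] mem=[0,10,0,0]
After op 13 (RCL M0): stack=[0] mem=[0,10,0,0]
After op 14 (dup): stack=[0,0] mem=[0,10,0,0]
After op 15 (*): stack=[0] mem=[0,10,0,0]
After op 16 (RCL M2): stack=[0,0] mem=[0,10,0,0]
After op 17 (push 2): stack=[0,0,2] mem=[0,10,0,0]
After op 18 (STO M0): stack=[0,0] mem=[2,10,0,0]
After op 19 (+): stack=[0] mem=[2,10,0,0]
After op 20 (push 10): stack=[0,10] mem=[2,10,0,0]
After op 21 (+): stack=[10] mem=[2,10,0,0]
After op 22 (RCL M3): stack=[10,0] mem=[2,10,0,0]

Answer: 2 10 0 0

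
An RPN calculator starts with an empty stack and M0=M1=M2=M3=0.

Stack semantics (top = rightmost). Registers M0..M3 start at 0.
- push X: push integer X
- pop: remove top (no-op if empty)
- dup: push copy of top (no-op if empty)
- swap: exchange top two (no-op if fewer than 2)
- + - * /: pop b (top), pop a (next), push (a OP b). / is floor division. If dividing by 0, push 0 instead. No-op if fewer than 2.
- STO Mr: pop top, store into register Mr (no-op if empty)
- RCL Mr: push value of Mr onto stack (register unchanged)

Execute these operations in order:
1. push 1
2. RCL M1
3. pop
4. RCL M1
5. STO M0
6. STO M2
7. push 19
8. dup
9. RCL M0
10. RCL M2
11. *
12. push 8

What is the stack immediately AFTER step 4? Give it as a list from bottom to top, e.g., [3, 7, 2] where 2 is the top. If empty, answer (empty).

After op 1 (push 1): stack=[1] mem=[0,0,0,0]
After op 2 (RCL M1): stack=[1,0] mem=[0,0,0,0]
After op 3 (pop): stack=[1] mem=[0,0,0,0]
After op 4 (RCL M1): stack=[1,0] mem=[0,0,0,0]

[1, 0]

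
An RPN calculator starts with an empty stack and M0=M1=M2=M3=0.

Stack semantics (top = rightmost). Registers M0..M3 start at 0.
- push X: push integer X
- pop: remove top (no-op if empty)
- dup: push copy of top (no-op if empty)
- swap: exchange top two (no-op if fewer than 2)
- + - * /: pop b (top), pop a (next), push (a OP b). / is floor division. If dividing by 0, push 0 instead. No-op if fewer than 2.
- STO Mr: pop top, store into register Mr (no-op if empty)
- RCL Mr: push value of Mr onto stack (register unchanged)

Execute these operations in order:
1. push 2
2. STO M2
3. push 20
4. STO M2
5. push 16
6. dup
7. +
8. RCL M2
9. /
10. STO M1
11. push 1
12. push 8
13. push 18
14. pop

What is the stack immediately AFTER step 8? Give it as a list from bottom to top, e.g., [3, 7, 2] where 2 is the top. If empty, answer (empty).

After op 1 (push 2): stack=[2] mem=[0,0,0,0]
After op 2 (STO M2): stack=[empty] mem=[0,0,2,0]
After op 3 (push 20): stack=[20] mem=[0,0,2,0]
After op 4 (STO M2): stack=[empty] mem=[0,0,20,0]
After op 5 (push 16): stack=[16] mem=[0,0,20,0]
After op 6 (dup): stack=[16,16] mem=[0,0,20,0]
After op 7 (+): stack=[32] mem=[0,0,20,0]
After op 8 (RCL M2): stack=[32,20] mem=[0,0,20,0]

[32, 20]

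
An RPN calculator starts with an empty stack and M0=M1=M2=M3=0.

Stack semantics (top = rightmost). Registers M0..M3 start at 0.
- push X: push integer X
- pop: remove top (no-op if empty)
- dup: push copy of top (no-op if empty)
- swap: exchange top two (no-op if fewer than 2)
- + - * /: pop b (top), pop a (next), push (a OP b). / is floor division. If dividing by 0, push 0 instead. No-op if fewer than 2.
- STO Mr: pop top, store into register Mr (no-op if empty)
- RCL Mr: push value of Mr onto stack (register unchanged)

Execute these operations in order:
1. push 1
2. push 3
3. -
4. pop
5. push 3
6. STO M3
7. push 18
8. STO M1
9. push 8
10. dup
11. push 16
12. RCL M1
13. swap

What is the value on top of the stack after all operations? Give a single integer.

After op 1 (push 1): stack=[1] mem=[0,0,0,0]
After op 2 (push 3): stack=[1,3] mem=[0,0,0,0]
After op 3 (-): stack=[-2] mem=[0,0,0,0]
After op 4 (pop): stack=[empty] mem=[0,0,0,0]
After op 5 (push 3): stack=[3] mem=[0,0,0,0]
After op 6 (STO M3): stack=[empty] mem=[0,0,0,3]
After op 7 (push 18): stack=[18] mem=[0,0,0,3]
After op 8 (STO M1): stack=[empty] mem=[0,18,0,3]
After op 9 (push 8): stack=[8] mem=[0,18,0,3]
After op 10 (dup): stack=[8,8] mem=[0,18,0,3]
After op 11 (push 16): stack=[8,8,16] mem=[0,18,0,3]
After op 12 (RCL M1): stack=[8,8,16,18] mem=[0,18,0,3]
After op 13 (swap): stack=[8,8,18,16] mem=[0,18,0,3]

Answer: 16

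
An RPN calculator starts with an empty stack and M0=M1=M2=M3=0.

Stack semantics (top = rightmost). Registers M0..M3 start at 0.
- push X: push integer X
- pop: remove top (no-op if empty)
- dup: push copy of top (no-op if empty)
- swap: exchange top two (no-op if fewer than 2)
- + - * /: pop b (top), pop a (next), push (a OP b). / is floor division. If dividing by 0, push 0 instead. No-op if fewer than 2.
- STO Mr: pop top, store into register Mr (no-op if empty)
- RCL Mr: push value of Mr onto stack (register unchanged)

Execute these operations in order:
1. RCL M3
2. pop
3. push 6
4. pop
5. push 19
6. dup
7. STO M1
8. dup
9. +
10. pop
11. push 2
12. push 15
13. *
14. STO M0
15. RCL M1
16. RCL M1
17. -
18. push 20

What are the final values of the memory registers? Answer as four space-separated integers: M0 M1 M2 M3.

Answer: 30 19 0 0

Derivation:
After op 1 (RCL M3): stack=[0] mem=[0,0,0,0]
After op 2 (pop): stack=[empty] mem=[0,0,0,0]
After op 3 (push 6): stack=[6] mem=[0,0,0,0]
After op 4 (pop): stack=[empty] mem=[0,0,0,0]
After op 5 (push 19): stack=[19] mem=[0,0,0,0]
After op 6 (dup): stack=[19,19] mem=[0,0,0,0]
After op 7 (STO M1): stack=[19] mem=[0,19,0,0]
After op 8 (dup): stack=[19,19] mem=[0,19,0,0]
After op 9 (+): stack=[38] mem=[0,19,0,0]
After op 10 (pop): stack=[empty] mem=[0,19,0,0]
After op 11 (push 2): stack=[2] mem=[0,19,0,0]
After op 12 (push 15): stack=[2,15] mem=[0,19,0,0]
After op 13 (*): stack=[30] mem=[0,19,0,0]
After op 14 (STO M0): stack=[empty] mem=[30,19,0,0]
After op 15 (RCL M1): stack=[19] mem=[30,19,0,0]
After op 16 (RCL M1): stack=[19,19] mem=[30,19,0,0]
After op 17 (-): stack=[0] mem=[30,19,0,0]
After op 18 (push 20): stack=[0,20] mem=[30,19,0,0]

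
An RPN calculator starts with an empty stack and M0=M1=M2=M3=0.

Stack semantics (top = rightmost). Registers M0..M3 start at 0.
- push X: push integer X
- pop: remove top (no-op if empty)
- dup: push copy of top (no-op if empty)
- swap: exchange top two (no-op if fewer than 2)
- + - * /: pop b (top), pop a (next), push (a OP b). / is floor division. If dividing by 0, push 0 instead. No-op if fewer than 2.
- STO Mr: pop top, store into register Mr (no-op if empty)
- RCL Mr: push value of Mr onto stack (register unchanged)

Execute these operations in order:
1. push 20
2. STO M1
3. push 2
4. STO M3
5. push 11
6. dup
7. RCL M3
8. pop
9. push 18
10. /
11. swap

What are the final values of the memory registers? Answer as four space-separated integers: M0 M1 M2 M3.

After op 1 (push 20): stack=[20] mem=[0,0,0,0]
After op 2 (STO M1): stack=[empty] mem=[0,20,0,0]
After op 3 (push 2): stack=[2] mem=[0,20,0,0]
After op 4 (STO M3): stack=[empty] mem=[0,20,0,2]
After op 5 (push 11): stack=[11] mem=[0,20,0,2]
After op 6 (dup): stack=[11,11] mem=[0,20,0,2]
After op 7 (RCL M3): stack=[11,11,2] mem=[0,20,0,2]
After op 8 (pop): stack=[11,11] mem=[0,20,0,2]
After op 9 (push 18): stack=[11,11,18] mem=[0,20,0,2]
After op 10 (/): stack=[11,0] mem=[0,20,0,2]
After op 11 (swap): stack=[0,11] mem=[0,20,0,2]

Answer: 0 20 0 2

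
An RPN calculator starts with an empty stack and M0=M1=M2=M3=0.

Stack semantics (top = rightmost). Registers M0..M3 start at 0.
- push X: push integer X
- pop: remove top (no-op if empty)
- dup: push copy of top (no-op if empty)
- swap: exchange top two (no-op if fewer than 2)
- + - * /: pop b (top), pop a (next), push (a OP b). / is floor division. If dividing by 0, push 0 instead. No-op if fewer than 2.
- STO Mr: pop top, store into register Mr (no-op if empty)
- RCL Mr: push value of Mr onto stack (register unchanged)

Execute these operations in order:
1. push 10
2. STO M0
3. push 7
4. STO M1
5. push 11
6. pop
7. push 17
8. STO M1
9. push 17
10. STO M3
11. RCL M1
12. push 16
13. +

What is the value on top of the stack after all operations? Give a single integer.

After op 1 (push 10): stack=[10] mem=[0,0,0,0]
After op 2 (STO M0): stack=[empty] mem=[10,0,0,0]
After op 3 (push 7): stack=[7] mem=[10,0,0,0]
After op 4 (STO M1): stack=[empty] mem=[10,7,0,0]
After op 5 (push 11): stack=[11] mem=[10,7,0,0]
After op 6 (pop): stack=[empty] mem=[10,7,0,0]
After op 7 (push 17): stack=[17] mem=[10,7,0,0]
After op 8 (STO M1): stack=[empty] mem=[10,17,0,0]
After op 9 (push 17): stack=[17] mem=[10,17,0,0]
After op 10 (STO M3): stack=[empty] mem=[10,17,0,17]
After op 11 (RCL M1): stack=[17] mem=[10,17,0,17]
After op 12 (push 16): stack=[17,16] mem=[10,17,0,17]
After op 13 (+): stack=[33] mem=[10,17,0,17]

Answer: 33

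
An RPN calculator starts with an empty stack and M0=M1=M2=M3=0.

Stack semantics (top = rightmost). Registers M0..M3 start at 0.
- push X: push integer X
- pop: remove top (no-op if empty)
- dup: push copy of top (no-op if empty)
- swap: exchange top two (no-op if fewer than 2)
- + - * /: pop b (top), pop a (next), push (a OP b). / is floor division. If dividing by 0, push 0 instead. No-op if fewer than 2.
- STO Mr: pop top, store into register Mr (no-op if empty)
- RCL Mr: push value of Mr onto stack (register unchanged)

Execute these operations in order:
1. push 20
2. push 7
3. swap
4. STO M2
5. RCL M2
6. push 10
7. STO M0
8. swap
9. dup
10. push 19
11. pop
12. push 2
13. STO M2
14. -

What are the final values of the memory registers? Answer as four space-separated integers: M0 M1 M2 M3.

Answer: 10 0 2 0

Derivation:
After op 1 (push 20): stack=[20] mem=[0,0,0,0]
After op 2 (push 7): stack=[20,7] mem=[0,0,0,0]
After op 3 (swap): stack=[7,20] mem=[0,0,0,0]
After op 4 (STO M2): stack=[7] mem=[0,0,20,0]
After op 5 (RCL M2): stack=[7,20] mem=[0,0,20,0]
After op 6 (push 10): stack=[7,20,10] mem=[0,0,20,0]
After op 7 (STO M0): stack=[7,20] mem=[10,0,20,0]
After op 8 (swap): stack=[20,7] mem=[10,0,20,0]
After op 9 (dup): stack=[20,7,7] mem=[10,0,20,0]
After op 10 (push 19): stack=[20,7,7,19] mem=[10,0,20,0]
After op 11 (pop): stack=[20,7,7] mem=[10,0,20,0]
After op 12 (push 2): stack=[20,7,7,2] mem=[10,0,20,0]
After op 13 (STO M2): stack=[20,7,7] mem=[10,0,2,0]
After op 14 (-): stack=[20,0] mem=[10,0,2,0]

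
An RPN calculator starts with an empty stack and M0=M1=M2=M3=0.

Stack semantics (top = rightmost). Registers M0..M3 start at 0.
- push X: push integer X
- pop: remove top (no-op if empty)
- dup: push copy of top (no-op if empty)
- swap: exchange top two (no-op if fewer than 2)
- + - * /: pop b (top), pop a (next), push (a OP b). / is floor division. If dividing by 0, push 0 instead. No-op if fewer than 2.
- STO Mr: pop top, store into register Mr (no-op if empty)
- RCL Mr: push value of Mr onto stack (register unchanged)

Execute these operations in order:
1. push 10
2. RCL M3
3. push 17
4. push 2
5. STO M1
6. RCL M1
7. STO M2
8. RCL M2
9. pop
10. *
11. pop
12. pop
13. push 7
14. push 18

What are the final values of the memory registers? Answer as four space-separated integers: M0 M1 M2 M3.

Answer: 0 2 2 0

Derivation:
After op 1 (push 10): stack=[10] mem=[0,0,0,0]
After op 2 (RCL M3): stack=[10,0] mem=[0,0,0,0]
After op 3 (push 17): stack=[10,0,17] mem=[0,0,0,0]
After op 4 (push 2): stack=[10,0,17,2] mem=[0,0,0,0]
After op 5 (STO M1): stack=[10,0,17] mem=[0,2,0,0]
After op 6 (RCL M1): stack=[10,0,17,2] mem=[0,2,0,0]
After op 7 (STO M2): stack=[10,0,17] mem=[0,2,2,0]
After op 8 (RCL M2): stack=[10,0,17,2] mem=[0,2,2,0]
After op 9 (pop): stack=[10,0,17] mem=[0,2,2,0]
After op 10 (*): stack=[10,0] mem=[0,2,2,0]
After op 11 (pop): stack=[10] mem=[0,2,2,0]
After op 12 (pop): stack=[empty] mem=[0,2,2,0]
After op 13 (push 7): stack=[7] mem=[0,2,2,0]
After op 14 (push 18): stack=[7,18] mem=[0,2,2,0]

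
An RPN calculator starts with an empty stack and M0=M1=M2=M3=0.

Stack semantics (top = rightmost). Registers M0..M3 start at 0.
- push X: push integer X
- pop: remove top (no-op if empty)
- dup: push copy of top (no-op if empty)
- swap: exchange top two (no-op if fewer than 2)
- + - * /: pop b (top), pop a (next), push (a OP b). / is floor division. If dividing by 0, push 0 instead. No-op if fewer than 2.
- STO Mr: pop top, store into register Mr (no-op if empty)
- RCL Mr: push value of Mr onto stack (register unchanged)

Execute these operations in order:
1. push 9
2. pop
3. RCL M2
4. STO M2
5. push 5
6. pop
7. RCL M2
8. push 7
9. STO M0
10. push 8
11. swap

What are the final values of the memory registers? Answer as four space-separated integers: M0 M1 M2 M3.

After op 1 (push 9): stack=[9] mem=[0,0,0,0]
After op 2 (pop): stack=[empty] mem=[0,0,0,0]
After op 3 (RCL M2): stack=[0] mem=[0,0,0,0]
After op 4 (STO M2): stack=[empty] mem=[0,0,0,0]
After op 5 (push 5): stack=[5] mem=[0,0,0,0]
After op 6 (pop): stack=[empty] mem=[0,0,0,0]
After op 7 (RCL M2): stack=[0] mem=[0,0,0,0]
After op 8 (push 7): stack=[0,7] mem=[0,0,0,0]
After op 9 (STO M0): stack=[0] mem=[7,0,0,0]
After op 10 (push 8): stack=[0,8] mem=[7,0,0,0]
After op 11 (swap): stack=[8,0] mem=[7,0,0,0]

Answer: 7 0 0 0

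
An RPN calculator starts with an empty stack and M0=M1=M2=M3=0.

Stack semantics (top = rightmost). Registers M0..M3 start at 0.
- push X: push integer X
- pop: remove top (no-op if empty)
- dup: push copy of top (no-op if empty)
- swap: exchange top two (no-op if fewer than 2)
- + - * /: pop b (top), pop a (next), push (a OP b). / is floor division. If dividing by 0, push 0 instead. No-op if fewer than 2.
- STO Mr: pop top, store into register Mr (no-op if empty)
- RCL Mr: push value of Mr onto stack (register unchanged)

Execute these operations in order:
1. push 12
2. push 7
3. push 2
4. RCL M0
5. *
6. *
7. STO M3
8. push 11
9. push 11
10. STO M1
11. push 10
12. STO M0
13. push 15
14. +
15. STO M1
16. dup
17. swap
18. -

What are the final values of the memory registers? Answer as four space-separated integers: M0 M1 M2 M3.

After op 1 (push 12): stack=[12] mem=[0,0,0,0]
After op 2 (push 7): stack=[12,7] mem=[0,0,0,0]
After op 3 (push 2): stack=[12,7,2] mem=[0,0,0,0]
After op 4 (RCL M0): stack=[12,7,2,0] mem=[0,0,0,0]
After op 5 (*): stack=[12,7,0] mem=[0,0,0,0]
After op 6 (*): stack=[12,0] mem=[0,0,0,0]
After op 7 (STO M3): stack=[12] mem=[0,0,0,0]
After op 8 (push 11): stack=[12,11] mem=[0,0,0,0]
After op 9 (push 11): stack=[12,11,11] mem=[0,0,0,0]
After op 10 (STO M1): stack=[12,11] mem=[0,11,0,0]
After op 11 (push 10): stack=[12,11,10] mem=[0,11,0,0]
After op 12 (STO M0): stack=[12,11] mem=[10,11,0,0]
After op 13 (push 15): stack=[12,11,15] mem=[10,11,0,0]
After op 14 (+): stack=[12,26] mem=[10,11,0,0]
After op 15 (STO M1): stack=[12] mem=[10,26,0,0]
After op 16 (dup): stack=[12,12] mem=[10,26,0,0]
After op 17 (swap): stack=[12,12] mem=[10,26,0,0]
After op 18 (-): stack=[0] mem=[10,26,0,0]

Answer: 10 26 0 0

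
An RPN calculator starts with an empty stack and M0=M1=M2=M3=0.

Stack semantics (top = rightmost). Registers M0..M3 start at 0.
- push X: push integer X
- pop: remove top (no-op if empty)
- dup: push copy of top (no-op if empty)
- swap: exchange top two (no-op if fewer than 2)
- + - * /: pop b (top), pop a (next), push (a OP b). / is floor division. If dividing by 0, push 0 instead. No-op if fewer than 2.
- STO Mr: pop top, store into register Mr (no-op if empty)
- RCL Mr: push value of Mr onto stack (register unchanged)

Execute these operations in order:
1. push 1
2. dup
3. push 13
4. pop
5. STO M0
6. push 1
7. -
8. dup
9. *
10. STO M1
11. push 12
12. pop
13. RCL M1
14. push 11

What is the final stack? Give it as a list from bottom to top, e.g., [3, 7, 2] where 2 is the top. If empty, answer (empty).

After op 1 (push 1): stack=[1] mem=[0,0,0,0]
After op 2 (dup): stack=[1,1] mem=[0,0,0,0]
After op 3 (push 13): stack=[1,1,13] mem=[0,0,0,0]
After op 4 (pop): stack=[1,1] mem=[0,0,0,0]
After op 5 (STO M0): stack=[1] mem=[1,0,0,0]
After op 6 (push 1): stack=[1,1] mem=[1,0,0,0]
After op 7 (-): stack=[0] mem=[1,0,0,0]
After op 8 (dup): stack=[0,0] mem=[1,0,0,0]
After op 9 (*): stack=[0] mem=[1,0,0,0]
After op 10 (STO M1): stack=[empty] mem=[1,0,0,0]
After op 11 (push 12): stack=[12] mem=[1,0,0,0]
After op 12 (pop): stack=[empty] mem=[1,0,0,0]
After op 13 (RCL M1): stack=[0] mem=[1,0,0,0]
After op 14 (push 11): stack=[0,11] mem=[1,0,0,0]

Answer: [0, 11]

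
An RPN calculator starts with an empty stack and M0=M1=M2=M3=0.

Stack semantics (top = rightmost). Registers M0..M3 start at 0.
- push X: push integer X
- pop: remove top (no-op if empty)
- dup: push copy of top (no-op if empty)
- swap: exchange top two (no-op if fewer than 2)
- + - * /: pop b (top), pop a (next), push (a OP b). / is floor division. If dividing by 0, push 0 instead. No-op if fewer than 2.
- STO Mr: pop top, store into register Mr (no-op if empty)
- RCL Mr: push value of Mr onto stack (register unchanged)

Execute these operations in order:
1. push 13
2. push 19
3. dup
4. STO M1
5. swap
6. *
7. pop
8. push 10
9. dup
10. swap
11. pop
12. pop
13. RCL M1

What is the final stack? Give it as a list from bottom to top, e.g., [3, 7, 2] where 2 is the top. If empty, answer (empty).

Answer: [19]

Derivation:
After op 1 (push 13): stack=[13] mem=[0,0,0,0]
After op 2 (push 19): stack=[13,19] mem=[0,0,0,0]
After op 3 (dup): stack=[13,19,19] mem=[0,0,0,0]
After op 4 (STO M1): stack=[13,19] mem=[0,19,0,0]
After op 5 (swap): stack=[19,13] mem=[0,19,0,0]
After op 6 (*): stack=[247] mem=[0,19,0,0]
After op 7 (pop): stack=[empty] mem=[0,19,0,0]
After op 8 (push 10): stack=[10] mem=[0,19,0,0]
After op 9 (dup): stack=[10,10] mem=[0,19,0,0]
After op 10 (swap): stack=[10,10] mem=[0,19,0,0]
After op 11 (pop): stack=[10] mem=[0,19,0,0]
After op 12 (pop): stack=[empty] mem=[0,19,0,0]
After op 13 (RCL M1): stack=[19] mem=[0,19,0,0]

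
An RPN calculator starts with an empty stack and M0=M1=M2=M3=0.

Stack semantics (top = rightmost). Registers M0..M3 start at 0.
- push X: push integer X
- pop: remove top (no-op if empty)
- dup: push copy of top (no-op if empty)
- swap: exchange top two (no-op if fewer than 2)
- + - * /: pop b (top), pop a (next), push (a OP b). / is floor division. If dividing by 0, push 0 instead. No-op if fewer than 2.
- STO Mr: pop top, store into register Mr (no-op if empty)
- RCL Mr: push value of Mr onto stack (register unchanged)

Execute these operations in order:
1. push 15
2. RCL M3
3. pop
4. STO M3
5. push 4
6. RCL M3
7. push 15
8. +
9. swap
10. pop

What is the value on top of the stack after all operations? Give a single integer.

Answer: 30

Derivation:
After op 1 (push 15): stack=[15] mem=[0,0,0,0]
After op 2 (RCL M3): stack=[15,0] mem=[0,0,0,0]
After op 3 (pop): stack=[15] mem=[0,0,0,0]
After op 4 (STO M3): stack=[empty] mem=[0,0,0,15]
After op 5 (push 4): stack=[4] mem=[0,0,0,15]
After op 6 (RCL M3): stack=[4,15] mem=[0,0,0,15]
After op 7 (push 15): stack=[4,15,15] mem=[0,0,0,15]
After op 8 (+): stack=[4,30] mem=[0,0,0,15]
After op 9 (swap): stack=[30,4] mem=[0,0,0,15]
After op 10 (pop): stack=[30] mem=[0,0,0,15]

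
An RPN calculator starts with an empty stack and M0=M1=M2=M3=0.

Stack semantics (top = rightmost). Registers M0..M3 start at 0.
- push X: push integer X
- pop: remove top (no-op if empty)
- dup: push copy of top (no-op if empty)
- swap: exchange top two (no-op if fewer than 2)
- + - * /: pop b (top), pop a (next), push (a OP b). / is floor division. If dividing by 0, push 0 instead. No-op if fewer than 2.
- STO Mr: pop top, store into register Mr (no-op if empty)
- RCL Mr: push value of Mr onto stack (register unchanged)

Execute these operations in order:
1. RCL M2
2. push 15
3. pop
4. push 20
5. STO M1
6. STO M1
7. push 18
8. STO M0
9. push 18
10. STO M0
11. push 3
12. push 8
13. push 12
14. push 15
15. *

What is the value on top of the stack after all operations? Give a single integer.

Answer: 180

Derivation:
After op 1 (RCL M2): stack=[0] mem=[0,0,0,0]
After op 2 (push 15): stack=[0,15] mem=[0,0,0,0]
After op 3 (pop): stack=[0] mem=[0,0,0,0]
After op 4 (push 20): stack=[0,20] mem=[0,0,0,0]
After op 5 (STO M1): stack=[0] mem=[0,20,0,0]
After op 6 (STO M1): stack=[empty] mem=[0,0,0,0]
After op 7 (push 18): stack=[18] mem=[0,0,0,0]
After op 8 (STO M0): stack=[empty] mem=[18,0,0,0]
After op 9 (push 18): stack=[18] mem=[18,0,0,0]
After op 10 (STO M0): stack=[empty] mem=[18,0,0,0]
After op 11 (push 3): stack=[3] mem=[18,0,0,0]
After op 12 (push 8): stack=[3,8] mem=[18,0,0,0]
After op 13 (push 12): stack=[3,8,12] mem=[18,0,0,0]
After op 14 (push 15): stack=[3,8,12,15] mem=[18,0,0,0]
After op 15 (*): stack=[3,8,180] mem=[18,0,0,0]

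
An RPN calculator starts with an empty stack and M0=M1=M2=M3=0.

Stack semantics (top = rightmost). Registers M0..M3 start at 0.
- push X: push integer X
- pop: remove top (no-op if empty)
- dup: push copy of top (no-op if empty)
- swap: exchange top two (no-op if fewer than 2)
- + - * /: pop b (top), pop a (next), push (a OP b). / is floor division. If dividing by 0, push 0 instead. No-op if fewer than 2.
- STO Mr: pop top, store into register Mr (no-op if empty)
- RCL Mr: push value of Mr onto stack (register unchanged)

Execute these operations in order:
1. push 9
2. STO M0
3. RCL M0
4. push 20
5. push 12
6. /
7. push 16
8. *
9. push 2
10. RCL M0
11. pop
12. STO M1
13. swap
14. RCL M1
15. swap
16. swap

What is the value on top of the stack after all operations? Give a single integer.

After op 1 (push 9): stack=[9] mem=[0,0,0,0]
After op 2 (STO M0): stack=[empty] mem=[9,0,0,0]
After op 3 (RCL M0): stack=[9] mem=[9,0,0,0]
After op 4 (push 20): stack=[9,20] mem=[9,0,0,0]
After op 5 (push 12): stack=[9,20,12] mem=[9,0,0,0]
After op 6 (/): stack=[9,1] mem=[9,0,0,0]
After op 7 (push 16): stack=[9,1,16] mem=[9,0,0,0]
After op 8 (*): stack=[9,16] mem=[9,0,0,0]
After op 9 (push 2): stack=[9,16,2] mem=[9,0,0,0]
After op 10 (RCL M0): stack=[9,16,2,9] mem=[9,0,0,0]
After op 11 (pop): stack=[9,16,2] mem=[9,0,0,0]
After op 12 (STO M1): stack=[9,16] mem=[9,2,0,0]
After op 13 (swap): stack=[16,9] mem=[9,2,0,0]
After op 14 (RCL M1): stack=[16,9,2] mem=[9,2,0,0]
After op 15 (swap): stack=[16,2,9] mem=[9,2,0,0]
After op 16 (swap): stack=[16,9,2] mem=[9,2,0,0]

Answer: 2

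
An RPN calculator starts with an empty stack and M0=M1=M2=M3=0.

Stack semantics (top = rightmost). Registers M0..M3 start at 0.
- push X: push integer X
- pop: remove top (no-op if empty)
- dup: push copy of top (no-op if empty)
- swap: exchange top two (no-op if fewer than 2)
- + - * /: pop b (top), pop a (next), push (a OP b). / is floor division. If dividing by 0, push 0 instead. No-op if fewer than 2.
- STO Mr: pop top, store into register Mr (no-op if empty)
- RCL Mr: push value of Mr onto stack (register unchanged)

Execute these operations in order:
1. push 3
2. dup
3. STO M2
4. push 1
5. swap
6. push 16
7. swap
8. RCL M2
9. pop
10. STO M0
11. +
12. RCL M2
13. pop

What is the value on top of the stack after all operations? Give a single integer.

Answer: 17

Derivation:
After op 1 (push 3): stack=[3] mem=[0,0,0,0]
After op 2 (dup): stack=[3,3] mem=[0,0,0,0]
After op 3 (STO M2): stack=[3] mem=[0,0,3,0]
After op 4 (push 1): stack=[3,1] mem=[0,0,3,0]
After op 5 (swap): stack=[1,3] mem=[0,0,3,0]
After op 6 (push 16): stack=[1,3,16] mem=[0,0,3,0]
After op 7 (swap): stack=[1,16,3] mem=[0,0,3,0]
After op 8 (RCL M2): stack=[1,16,3,3] mem=[0,0,3,0]
After op 9 (pop): stack=[1,16,3] mem=[0,0,3,0]
After op 10 (STO M0): stack=[1,16] mem=[3,0,3,0]
After op 11 (+): stack=[17] mem=[3,0,3,0]
After op 12 (RCL M2): stack=[17,3] mem=[3,0,3,0]
After op 13 (pop): stack=[17] mem=[3,0,3,0]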